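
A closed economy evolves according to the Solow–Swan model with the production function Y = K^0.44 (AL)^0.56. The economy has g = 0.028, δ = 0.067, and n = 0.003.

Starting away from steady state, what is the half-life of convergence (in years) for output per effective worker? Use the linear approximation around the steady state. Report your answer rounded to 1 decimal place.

about 12.6 years

Near the steady state the convergence rate is λ = (1 − α)(n + g + δ).
λ = (1 − 0.44) × 0.098 = 0.56 × 0.098 = 0.05488
Half-life = ln 2 / λ = 0.6931 / 0.05488 ≈ 12.63 years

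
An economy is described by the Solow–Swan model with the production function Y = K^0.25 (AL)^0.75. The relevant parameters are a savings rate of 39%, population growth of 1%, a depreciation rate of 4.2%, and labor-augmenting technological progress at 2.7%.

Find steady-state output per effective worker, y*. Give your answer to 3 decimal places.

Steady state requires s·f(k) = (n + g + δ)·k, i.e. s·k^α = (n + g + δ)·k.
Rearranging, k^(1−α) = s / (n + g + δ).
k^0.75 = 0.39 / (0.010 + 0.027 + 0.042) = 0.39 / 0.079 = 4.9367
k* = 4.9367^(1/0.75) ≈ 8.4059
y* = (k*)^α = 8.4059^0.25 ≈ 1.7027

y* = 1.703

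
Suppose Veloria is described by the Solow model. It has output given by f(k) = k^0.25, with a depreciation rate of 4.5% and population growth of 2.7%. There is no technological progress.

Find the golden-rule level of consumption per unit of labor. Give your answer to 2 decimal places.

At the golden rule, f'(k) = n + δ, so α·k^(α−1) = n + δ and k_gold = (α/(n + δ))^(1/(1−α)).
k_gold = (0.25/0.072)^(1/0.75) = 3.4722^1.3333 ≈ 5.2576
c_gold = f(k_gold) − (n + δ)·k_gold = 1.5142 − 0.072×5.2576 ≈ 1.1357

c_gold ≈ 1.14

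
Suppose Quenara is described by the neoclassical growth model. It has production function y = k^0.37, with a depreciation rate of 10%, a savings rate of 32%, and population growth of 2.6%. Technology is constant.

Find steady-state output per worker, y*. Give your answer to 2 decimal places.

In steady state, investment equals break-even investment: s·k^α = (n + δ)·k.
Dividing both sides by k: k^(1−α) = s / (n + δ).
k^0.63 = 0.32 / (0.026 + 0.100) = 0.32 / 0.126 = 2.5397
k* = 2.5397^(1/0.63) ≈ 4.3905
y* = (k*)^α = 4.3905^0.37 ≈ 1.7287

y* ≈ 1.73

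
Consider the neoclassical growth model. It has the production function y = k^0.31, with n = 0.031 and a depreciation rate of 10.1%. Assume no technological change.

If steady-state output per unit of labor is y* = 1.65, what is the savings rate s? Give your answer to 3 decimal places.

s ≈ 0.402

In steady state, investment equals break-even investment: s·k^α = (n + δ)·k.
Since y* = [s/(n + δ)]^(α/(1−α)), we have s/(n + δ) = (y*)^((1−α)/α) = 1.65^2.2258 = 3.0484.
Therefore s = 3.0484 × (n + δ) = 3.0484 × 0.132 = 0.4024.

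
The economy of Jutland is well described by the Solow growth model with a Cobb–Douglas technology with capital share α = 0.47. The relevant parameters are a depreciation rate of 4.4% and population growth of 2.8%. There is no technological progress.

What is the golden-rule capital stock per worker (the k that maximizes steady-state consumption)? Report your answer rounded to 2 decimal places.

k_gold ≈ 34.46

The golden rule sets f'(k) = n + δ, i.e. α·k^(α−1) = n + δ.
So k^(1−α) = α / (n + δ) = 0.47 / 0.072 = 6.5278.
k_gold = 6.5278^(1/0.53) ≈ 34.4585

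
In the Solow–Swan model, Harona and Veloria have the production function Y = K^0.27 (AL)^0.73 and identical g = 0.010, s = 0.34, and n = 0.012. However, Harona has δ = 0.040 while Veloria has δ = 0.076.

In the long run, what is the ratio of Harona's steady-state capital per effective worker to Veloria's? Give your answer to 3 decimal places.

Steady-state k* = [s/(n + g + δ)]^(1/(1−α)), so the ratio is [ (s_H/(n + g + δ)_H) / (s_V/(n + g + δ)_V) ]^1.3699.
s_H/(n + g + δ)_H = 0.34/0.062 = 5.4839; s_V/(n + g + δ)_V = 0.34/0.098 = 3.4694.
Ratio = (5.4839/3.4694)^1.3699 = 1.5806^1.3699 ≈ 1.8723

ratio ≈ 1.872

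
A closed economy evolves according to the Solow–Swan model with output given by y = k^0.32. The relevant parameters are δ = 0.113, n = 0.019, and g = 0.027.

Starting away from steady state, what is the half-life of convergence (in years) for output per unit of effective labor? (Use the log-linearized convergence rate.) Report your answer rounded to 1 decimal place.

about 6.4 years

Near the steady state the convergence rate is λ = (1 − α)(n + g + δ).
λ = (1 − 0.32) × 0.159 = 0.68 × 0.159 = 0.10812
Half-life = ln 2 / λ = 0.6931 / 0.10812 ≈ 6.41 years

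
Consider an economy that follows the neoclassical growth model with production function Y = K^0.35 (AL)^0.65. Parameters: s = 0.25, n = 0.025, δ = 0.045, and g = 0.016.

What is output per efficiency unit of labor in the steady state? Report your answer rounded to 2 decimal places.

y* = 1.78

In steady state, investment equals break-even investment: s·k^α = (n + g + δ)·k.
Rearranging, k^(1−α) = s / (n + g + δ).
k^0.65 = 0.25 / (0.025 + 0.016 + 0.045) = 0.25 / 0.086 = 2.9070
k* = 2.9070^(1/0.65) ≈ 5.1641
y* = (k*)^α = 5.1641^0.35 ≈ 1.7764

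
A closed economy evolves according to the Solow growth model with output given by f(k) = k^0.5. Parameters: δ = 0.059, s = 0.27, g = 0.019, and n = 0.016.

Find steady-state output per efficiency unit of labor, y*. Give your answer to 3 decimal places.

Steady state requires s·f(k) = (n + g + δ)·k, i.e. s·k^α = (n + g + δ)·k.
Dividing both sides by k: k^(1−α) = s / (n + g + δ).
k^0.5 = 0.27 / (0.016 + 0.019 + 0.059) = 0.27 / 0.094 = 2.8723
k* = 2.8723^(1/0.5) ≈ 8.2501
y* = (k*)^α = 8.2501^0.5 ≈ 2.8723

y* ≈ 2.872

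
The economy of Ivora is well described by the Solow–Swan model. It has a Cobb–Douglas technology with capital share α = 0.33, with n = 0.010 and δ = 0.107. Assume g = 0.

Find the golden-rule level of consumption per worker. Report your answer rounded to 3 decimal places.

c_gold ≈ 1.117

At the golden rule, f'(k) = n + δ, so α·k^(α−1) = n + δ and k_gold = (α/(n + δ))^(1/(1−α)).
k_gold = (0.33/0.117)^(1/0.67) = 2.8205^1.4925 ≈ 4.7001
c_gold = f(k_gold) − (n + δ)·k_gold = 1.6665 − 0.117×4.7001 ≈ 1.1166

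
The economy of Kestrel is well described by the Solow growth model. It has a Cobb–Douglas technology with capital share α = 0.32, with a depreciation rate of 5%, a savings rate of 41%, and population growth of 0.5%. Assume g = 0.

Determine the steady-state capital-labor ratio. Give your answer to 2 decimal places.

k* ≈ 19.19

At the steady state, Δk = 0, so s·k^α = (n + δ)·k.
Dividing both sides by k: k^(1−α) = s / (n + δ).
k^0.68 = 0.41 / (0.005 + 0.050) = 0.41 / 0.055 = 7.4545
k* = 7.4545^(1/0.68) ≈ 19.1853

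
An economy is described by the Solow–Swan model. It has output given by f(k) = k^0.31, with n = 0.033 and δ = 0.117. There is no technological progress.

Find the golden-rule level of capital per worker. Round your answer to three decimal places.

k_gold ≈ 2.864

The golden rule sets f'(k) = n + δ, i.e. α·k^(α−1) = n + δ.
So k^(1−α) = α / (n + δ) = 0.31 / 0.150 = 2.0667.
k_gold = 2.0667^(1/0.69) ≈ 2.8637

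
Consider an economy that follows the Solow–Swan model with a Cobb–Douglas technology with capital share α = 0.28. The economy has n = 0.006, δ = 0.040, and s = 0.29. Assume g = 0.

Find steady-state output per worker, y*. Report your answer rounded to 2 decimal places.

At the steady state, Δk = 0, so s·k^α = (n + δ)·k.
Dividing both sides by k: k^(1−α) = s / (n + δ).
k^0.72 = 0.29 / (0.006 + 0.040) = 0.29 / 0.046 = 6.3043
k* = 6.3043^(1/0.72) ≈ 12.9005
y* = (k*)^α = 12.9005^0.28 ≈ 2.0463

y* ≈ 2.05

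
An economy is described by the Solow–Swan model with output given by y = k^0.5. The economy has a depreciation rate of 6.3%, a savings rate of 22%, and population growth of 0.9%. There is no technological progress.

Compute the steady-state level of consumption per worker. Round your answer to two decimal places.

c* ≈ 2.38

In steady state, investment equals break-even investment: s·k^α = (n + δ)·k.
Dividing both sides by k: k^(1−α) = s / (n + δ).
k^0.5 = 0.22 / (0.009 + 0.063) = 0.22 / 0.072 = 3.0556
k* = 3.0556^(1/0.5) ≈ 9.3367
y* = (k*)^α = 9.3367^0.5 ≈ 3.0556
c* = (1 − s)·y* = (1 − 0.22) × 3.0556 ≈ 2.3834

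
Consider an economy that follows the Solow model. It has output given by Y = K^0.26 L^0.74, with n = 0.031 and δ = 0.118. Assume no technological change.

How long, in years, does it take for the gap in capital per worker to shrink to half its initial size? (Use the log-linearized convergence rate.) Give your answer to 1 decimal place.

Near the steady state the convergence rate is λ = (1 − α)(n + δ).
λ = (1 − 0.26) × 0.149 = 0.74 × 0.149 = 0.11026
Half-life = ln 2 / λ = 0.6931 / 0.11026 ≈ 6.29 years

about 6.3 years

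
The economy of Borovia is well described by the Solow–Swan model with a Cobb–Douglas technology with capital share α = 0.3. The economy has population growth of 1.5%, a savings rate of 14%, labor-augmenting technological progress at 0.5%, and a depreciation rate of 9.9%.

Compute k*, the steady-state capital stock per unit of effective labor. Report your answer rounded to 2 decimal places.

Steady state requires s·f(k) = (n + g + δ)·k, i.e. s·k^α = (n + g + δ)·k.
Rearranging, k^(1−α) = s / (n + g + δ).
k^0.7 = 0.14 / (0.015 + 0.005 + 0.099) = 0.14 / 0.119 = 1.1765
k* = 1.1765^(1/0.7) ≈ 1.2614

k* ≈ 1.26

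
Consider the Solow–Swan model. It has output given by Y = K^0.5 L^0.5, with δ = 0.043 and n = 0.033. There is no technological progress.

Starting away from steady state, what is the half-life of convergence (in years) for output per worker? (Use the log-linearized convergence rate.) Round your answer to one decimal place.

half-life ≈ 18.2 years

Near the steady state the convergence rate is λ = (1 − α)(n + δ).
λ = (1 − 0.5) × 0.076 = 0.5 × 0.076 = 0.0380
Half-life = ln 2 / λ = 0.6931 / 0.0380 ≈ 18.24 years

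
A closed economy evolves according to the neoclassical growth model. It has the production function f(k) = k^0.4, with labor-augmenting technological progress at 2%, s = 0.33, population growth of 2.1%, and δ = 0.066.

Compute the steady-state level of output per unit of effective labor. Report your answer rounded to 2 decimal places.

Steady state requires s·f(k) = (n + g + δ)·k, i.e. s·k^α = (n + g + δ)·k.
Dividing both sides by k: k^(1−α) = s / (n + g + δ).
k^0.6 = 0.33 / (0.021 + 0.020 + 0.066) = 0.33 / 0.107 = 3.0841
k* = 3.0841^(1/0.6) ≈ 6.5345
y* = (k*)^α = 6.5345^0.4 ≈ 2.1188

y* ≈ 2.12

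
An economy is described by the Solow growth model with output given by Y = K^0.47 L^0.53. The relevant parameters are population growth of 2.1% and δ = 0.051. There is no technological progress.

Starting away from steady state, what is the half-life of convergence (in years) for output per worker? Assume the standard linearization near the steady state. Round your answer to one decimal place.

Near the steady state the convergence rate is λ = (1 − α)(n + δ).
λ = (1 − 0.47) × 0.072 = 0.53 × 0.072 = 0.03816
Half-life = ln 2 / λ = 0.6931 / 0.03816 ≈ 18.16 years

half-life ≈ 18.2 years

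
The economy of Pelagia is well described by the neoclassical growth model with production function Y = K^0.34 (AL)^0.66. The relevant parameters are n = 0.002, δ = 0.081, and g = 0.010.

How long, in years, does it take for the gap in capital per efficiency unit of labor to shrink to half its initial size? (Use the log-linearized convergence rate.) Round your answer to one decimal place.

Near the steady state the convergence rate is λ = (1 − α)(n + g + δ).
λ = (1 − 0.34) × 0.093 = 0.66 × 0.093 = 0.06138
Half-life = ln 2 / λ = 0.6931 / 0.06138 ≈ 11.29 years

about 11.3 years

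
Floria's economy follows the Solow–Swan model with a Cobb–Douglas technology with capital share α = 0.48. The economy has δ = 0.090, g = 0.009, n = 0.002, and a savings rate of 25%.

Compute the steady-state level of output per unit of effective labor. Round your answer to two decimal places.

y* = 2.31

In steady state, investment equals break-even investment: s·k^α = (n + g + δ)·k.
Rearranging, k^(1−α) = s / (n + g + δ).
k^0.52 = 0.25 / (0.002 + 0.009 + 0.090) = 0.25 / 0.101 = 2.4752
k* = 2.4752^(1/0.52) ≈ 5.7140
y* = (k*)^α = 5.7140^0.48 ≈ 2.3085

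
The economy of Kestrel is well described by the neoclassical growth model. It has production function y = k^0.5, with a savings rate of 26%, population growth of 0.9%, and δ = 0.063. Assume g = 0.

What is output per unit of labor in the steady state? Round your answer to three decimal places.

y* = 3.611

In steady state, investment equals break-even investment: s·k^α = (n + δ)·k.
Dividing both sides by k: k^(1−α) = s / (n + δ).
k^0.5 = 0.26 / (0.009 + 0.063) = 0.26 / 0.072 = 3.6111
k* = 3.6111^(1/0.5) ≈ 13.0400
y* = (k*)^α = 13.0400^0.5 ≈ 3.6111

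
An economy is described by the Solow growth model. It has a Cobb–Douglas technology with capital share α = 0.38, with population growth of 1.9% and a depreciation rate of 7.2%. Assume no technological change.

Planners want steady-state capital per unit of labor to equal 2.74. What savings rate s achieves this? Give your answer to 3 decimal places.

s ≈ 0.170

Steady state requires s·f(k) = (n + δ)·k, i.e. s·k^α = (n + δ)·k.
So s / (n + δ) = (k*)^(1−α) = 2.74^0.62 = 1.8681.
Therefore s = 1.8681 × (n + δ) = 1.8681 × 0.091 = 0.1700.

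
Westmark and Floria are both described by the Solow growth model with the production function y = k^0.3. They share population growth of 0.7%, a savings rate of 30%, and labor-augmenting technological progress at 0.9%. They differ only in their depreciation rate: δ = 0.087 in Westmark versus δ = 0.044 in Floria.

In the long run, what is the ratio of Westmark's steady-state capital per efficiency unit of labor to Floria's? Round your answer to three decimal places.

ratio ≈ 0.462

Steady-state k* = [s/(n + g + δ)]^(1/(1−α)), so the ratio is [ (s_W/(n + g + δ)_W) / (s_F/(n + g + δ)_F) ]^1.4286.
s_W/(n + g + δ)_W = 0.30/0.103 = 2.9126; s_F/(n + g + δ)_F = 0.30/0.060 = 5.0000.
Ratio = (2.9126/5.0000)^1.4286 = 0.5825^1.4286 ≈ 0.4621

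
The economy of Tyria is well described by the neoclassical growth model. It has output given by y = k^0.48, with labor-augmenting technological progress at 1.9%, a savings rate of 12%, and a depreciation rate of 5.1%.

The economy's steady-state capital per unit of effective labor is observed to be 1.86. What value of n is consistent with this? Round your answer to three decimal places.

In steady state, investment equals break-even investment: s·k^α = (n + g + δ)·k.
So s / (n + g + δ) = (k*)^(1−α) = 1.86^0.52 = 1.3809.
Therefore n + g + δ = s / 1.3809 = 0.12 / 1.3809 = 0.0869, so n = 0.0869 − 0.070 = 0.0169.

n ≈ 0.017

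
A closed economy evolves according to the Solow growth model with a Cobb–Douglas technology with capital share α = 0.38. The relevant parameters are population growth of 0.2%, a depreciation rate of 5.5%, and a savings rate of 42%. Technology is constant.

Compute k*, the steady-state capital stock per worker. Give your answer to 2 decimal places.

k* ≈ 25.06

Steady state requires s·f(k) = (n + δ)·k, i.e. s·k^α = (n + δ)·k.
Dividing both sides by k: k^(1−α) = s / (n + δ).
k^0.62 = 0.42 / (0.002 + 0.055) = 0.42 / 0.057 = 7.3684
k* = 7.3684^(1/0.62) ≈ 25.0605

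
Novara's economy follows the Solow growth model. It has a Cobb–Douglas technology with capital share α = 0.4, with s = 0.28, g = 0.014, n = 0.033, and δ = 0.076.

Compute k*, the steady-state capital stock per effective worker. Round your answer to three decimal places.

Steady state requires s·f(k) = (n + g + δ)·k, i.e. s·k^α = (n + g + δ)·k.
Dividing both sides by k: k^(1−α) = s / (n + g + δ).
k^0.6 = 0.28 / (0.033 + 0.014 + 0.076) = 0.28 / 0.123 = 2.2764
k* = 2.2764^(1/0.6) ≈ 3.9393

k* ≈ 3.939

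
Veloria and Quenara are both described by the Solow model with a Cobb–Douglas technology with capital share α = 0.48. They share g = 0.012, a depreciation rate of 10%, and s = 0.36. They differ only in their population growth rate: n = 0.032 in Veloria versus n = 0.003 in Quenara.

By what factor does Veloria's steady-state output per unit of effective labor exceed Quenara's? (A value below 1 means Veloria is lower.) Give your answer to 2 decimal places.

Steady-state y* = [s/(n + g + δ)]^(α/(1−α)), so the ratio is [ (s_V/(n + g + δ)_V) / (s_Q/(n + g + δ)_Q) ]^0.9231.
s_V/(n + g + δ)_V = 0.36/0.144 = 2.5000; s_Q/(n + g + δ)_Q = 0.36/0.115 = 3.1304.
Ratio = (2.5000/3.1304)^0.9231 = 0.7986^0.9231 ≈ 0.8125

ratio ≈ 0.81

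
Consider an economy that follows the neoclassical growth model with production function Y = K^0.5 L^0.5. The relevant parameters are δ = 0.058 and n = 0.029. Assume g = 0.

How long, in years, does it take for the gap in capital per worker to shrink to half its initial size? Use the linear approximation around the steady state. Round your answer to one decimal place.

Near the steady state the convergence rate is λ = (1 − α)(n + δ).
λ = (1 − 0.5) × 0.087 = 0.5 × 0.087 = 0.0435
Half-life = ln 2 / λ = 0.6931 / 0.0435 ≈ 15.93 years

t_½ ≈ 15.9 years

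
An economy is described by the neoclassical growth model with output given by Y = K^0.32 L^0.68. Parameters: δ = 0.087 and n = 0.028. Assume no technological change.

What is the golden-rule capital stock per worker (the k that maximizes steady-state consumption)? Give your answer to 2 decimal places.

k_gold ≈ 4.50

The golden rule sets f'(k) = n + δ, i.e. α·k^(α−1) = n + δ.
So k^(1−α) = α / (n + δ) = 0.32 / 0.115 = 2.7826.
k_gold = 2.7826^(1/0.68) ≈ 4.5041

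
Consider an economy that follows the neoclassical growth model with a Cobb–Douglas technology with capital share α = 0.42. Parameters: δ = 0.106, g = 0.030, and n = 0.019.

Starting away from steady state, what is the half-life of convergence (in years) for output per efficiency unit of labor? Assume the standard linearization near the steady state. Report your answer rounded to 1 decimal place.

Near the steady state the convergence rate is λ = (1 − α)(n + g + δ).
λ = (1 − 0.42) × 0.155 = 0.58 × 0.155 = 0.0899
Half-life = ln 2 / λ = 0.6931 / 0.0899 ≈ 7.71 years

t_½ ≈ 7.7 years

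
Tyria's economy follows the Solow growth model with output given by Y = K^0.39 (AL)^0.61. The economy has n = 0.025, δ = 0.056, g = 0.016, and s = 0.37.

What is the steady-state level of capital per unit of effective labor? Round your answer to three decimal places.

k* = 8.978

At the steady state, Δk = 0, so s·k^α = (n + g + δ)·k.
Dividing both sides by k: k^(1−α) = s / (n + g + δ).
k^0.61 = 0.37 / (0.025 + 0.016 + 0.056) = 0.37 / 0.097 = 3.8144
k* = 3.8144^(1/0.61) ≈ 8.9775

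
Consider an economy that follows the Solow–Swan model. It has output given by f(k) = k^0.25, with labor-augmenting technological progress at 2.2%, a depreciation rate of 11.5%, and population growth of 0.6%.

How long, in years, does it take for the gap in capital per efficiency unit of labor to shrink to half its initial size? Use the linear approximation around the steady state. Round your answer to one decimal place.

Near the steady state the convergence rate is λ = (1 − α)(n + g + δ).
λ = (1 − 0.25) × 0.143 = 0.75 × 0.143 = 0.10725
Half-life = ln 2 / λ = 0.6931 / 0.10725 ≈ 6.46 years

half-life ≈ 6.5 years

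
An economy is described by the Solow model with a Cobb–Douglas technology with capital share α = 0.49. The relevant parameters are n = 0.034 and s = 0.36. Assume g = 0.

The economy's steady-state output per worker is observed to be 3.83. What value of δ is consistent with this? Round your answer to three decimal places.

At the steady state, Δk = 0, so s·k^α = (n + δ)·k.
Since y* = [s/(n + δ)]^(α/(1−α)), we have s/(n + δ) = (y*)^((1−α)/α) = 3.83^1.0408 = 4.0457.
Therefore n + δ = s / 4.0457 = 0.36 / 4.0457 = 0.0890, so δ = 0.0890 − 0.034 = 0.0550.

δ ≈ 0.055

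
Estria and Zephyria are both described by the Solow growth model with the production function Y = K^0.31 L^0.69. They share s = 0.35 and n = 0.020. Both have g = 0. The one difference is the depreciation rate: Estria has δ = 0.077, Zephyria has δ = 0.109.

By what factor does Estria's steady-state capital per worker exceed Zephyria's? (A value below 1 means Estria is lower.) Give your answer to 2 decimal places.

k*_E / k*_Z ≈ 1.51

Steady-state k* = [s/(n + δ)]^(1/(1−α)), so the ratio is [ (s_E/(n + δ)_E) / (s_Z/(n + δ)_Z) ]^1.4493.
s_E/(n + δ)_E = 0.35/0.097 = 3.6082; s_Z/(n + δ)_Z = 0.35/0.129 = 2.7132.
Ratio = (3.6082/2.7132)^1.4493 = 1.3299^1.4493 ≈ 1.5116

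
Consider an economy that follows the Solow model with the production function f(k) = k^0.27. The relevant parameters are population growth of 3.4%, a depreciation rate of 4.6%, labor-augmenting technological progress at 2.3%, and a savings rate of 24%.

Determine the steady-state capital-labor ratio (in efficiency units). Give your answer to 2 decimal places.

Steady state requires s·f(k) = (n + g + δ)·k, i.e. s·k^α = (n + g + δ)·k.
Dividing both sides by k: k^(1−α) = s / (n + g + δ).
k^0.73 = 0.24 / (0.034 + 0.023 + 0.046) = 0.24 / 0.103 = 2.3301
k* = 2.3301^(1/0.73) ≈ 3.1861

k* ≈ 3.19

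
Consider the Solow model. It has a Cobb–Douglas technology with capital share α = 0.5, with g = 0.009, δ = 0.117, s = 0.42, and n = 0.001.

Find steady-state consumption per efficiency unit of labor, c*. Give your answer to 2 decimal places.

c* ≈ 1.92

In steady state, investment equals break-even investment: s·k^α = (n + g + δ)·k.
Dividing both sides by k: k^(1−α) = s / (n + g + δ).
k^0.5 = 0.42 / (0.001 + 0.009 + 0.117) = 0.42 / 0.127 = 3.3071
k* = 3.3071^(1/0.5) ≈ 10.9369
y* = (k*)^α = 10.9369^0.5 ≈ 3.3071
c* = (1 − s)·y* = (1 − 0.42) × 3.3071 ≈ 1.9181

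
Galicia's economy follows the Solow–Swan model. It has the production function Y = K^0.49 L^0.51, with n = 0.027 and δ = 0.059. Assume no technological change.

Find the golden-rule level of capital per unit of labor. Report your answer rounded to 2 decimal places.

The golden rule sets f'(k) = n + δ, i.e. α·k^(α−1) = n + δ.
So k^(1−α) = α / (n + δ) = 0.49 / 0.086 = 5.6977.
k_gold = 5.6977^(1/0.51) ≈ 30.3224

k_gold ≈ 30.32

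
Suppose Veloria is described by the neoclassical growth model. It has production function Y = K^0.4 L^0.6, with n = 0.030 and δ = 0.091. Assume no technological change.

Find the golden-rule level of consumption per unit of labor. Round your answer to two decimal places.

c_gold ≈ 1.33

At the golden rule, f'(k) = n + δ, so α·k^(α−1) = n + δ and k_gold = (α/(n + δ))^(1/(1−α)).
k_gold = (0.4/0.121)^(1/0.6) = 3.3058^1.6667 ≈ 7.3363
c_gold = f(k_gold) − (n + δ)·k_gold = 2.2192 − 0.121×7.3363 ≈ 1.3315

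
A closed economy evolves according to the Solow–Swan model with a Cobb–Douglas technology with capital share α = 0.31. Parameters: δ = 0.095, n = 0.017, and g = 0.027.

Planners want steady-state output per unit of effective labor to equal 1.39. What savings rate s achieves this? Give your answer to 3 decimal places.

Steady state requires s·f(k) = (n + g + δ)·k, i.e. s·k^α = (n + g + δ)·k.
Since y* = [s/(n + g + δ)]^(α/(1−α)), we have s/(n + g + δ) = (y*)^((1−α)/α) = 1.39^2.2258 = 2.0812.
Therefore s = 2.0812 × (n + g + δ) = 2.0812 × 0.139 = 0.2893.

s ≈ 0.289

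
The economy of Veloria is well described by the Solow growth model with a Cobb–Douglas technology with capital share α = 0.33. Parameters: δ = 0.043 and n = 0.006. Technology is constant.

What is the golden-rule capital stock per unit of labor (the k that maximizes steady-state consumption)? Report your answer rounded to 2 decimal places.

k_gold ≈ 17.23

The golden rule sets f'(k) = n + δ, i.e. α·k^(α−1) = n + δ.
So k^(1−α) = α / (n + δ) = 0.33 / 0.049 = 6.7347.
k_gold = 6.7347^(1/0.67) ≈ 17.2304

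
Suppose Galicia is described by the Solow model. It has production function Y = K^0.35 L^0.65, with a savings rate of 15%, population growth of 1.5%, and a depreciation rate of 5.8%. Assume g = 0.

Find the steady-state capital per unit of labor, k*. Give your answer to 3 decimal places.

k* = 3.028

Steady state requires s·f(k) = (n + δ)·k, i.e. s·k^α = (n + δ)·k.
Dividing both sides by k: k^(1−α) = s / (n + δ).
k^0.65 = 0.15 / (0.015 + 0.058) = 0.15 / 0.073 = 2.0548
k* = 2.0548^(1/0.65) ≈ 3.0282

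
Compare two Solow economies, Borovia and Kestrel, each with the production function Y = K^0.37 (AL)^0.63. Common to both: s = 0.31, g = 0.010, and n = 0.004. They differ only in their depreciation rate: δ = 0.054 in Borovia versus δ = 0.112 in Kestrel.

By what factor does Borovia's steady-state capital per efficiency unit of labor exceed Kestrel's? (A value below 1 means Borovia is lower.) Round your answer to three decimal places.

Steady-state k* = [s/(n + g + δ)]^(1/(1−α)), so the ratio is [ (s_B/(n + g + δ)_B) / (s_K/(n + g + δ)_K) ]^1.5873.
s_B/(n + g + δ)_B = 0.31/0.068 = 4.5588; s_K/(n + g + δ)_K = 0.31/0.126 = 2.4603.
Ratio = (4.5588/2.4603)^1.5873 = 1.8529^1.5873 ≈ 2.6617

ratio ≈ 2.662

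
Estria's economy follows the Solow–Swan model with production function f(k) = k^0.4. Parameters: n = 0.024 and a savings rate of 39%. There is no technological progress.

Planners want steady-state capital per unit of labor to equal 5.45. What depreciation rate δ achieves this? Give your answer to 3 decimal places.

In steady state, investment equals break-even investment: s·k^α = (n + δ)·k.
So s / (n + δ) = (k*)^(1−α) = 5.45^0.6 = 2.7659.
Therefore n + δ = s / 2.7659 = 0.39 / 2.7659 = 0.1410, so δ = 0.1410 − 0.024 = 0.1170.

δ ≈ 0.117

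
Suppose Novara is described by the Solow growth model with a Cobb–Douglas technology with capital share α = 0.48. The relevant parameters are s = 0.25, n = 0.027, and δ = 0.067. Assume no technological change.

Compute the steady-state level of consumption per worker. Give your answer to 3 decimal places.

In steady state, investment equals break-even investment: s·k^α = (n + δ)·k.
Dividing both sides by k: k^(1−α) = s / (n + δ).
k^0.52 = 0.25 / (0.027 + 0.067) = 0.25 / 0.094 = 2.6596
k* = 2.6596^(1/0.52) ≈ 6.5608
y* = (k*)^α = 6.5608^0.48 ≈ 2.4668
c* = (1 − s)·y* = (1 − 0.25) × 2.4668 ≈ 1.8501

c* ≈ 1.850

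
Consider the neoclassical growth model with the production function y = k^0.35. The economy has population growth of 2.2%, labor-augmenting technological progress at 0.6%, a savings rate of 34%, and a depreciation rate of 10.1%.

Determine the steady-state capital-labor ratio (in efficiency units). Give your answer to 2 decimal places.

In steady state, investment equals break-even investment: s·k^α = (n + g + δ)·k.
Rearranging, k^(1−α) = s / (n + g + δ).
k^0.65 = 0.34 / (0.022 + 0.006 + 0.101) = 0.34 / 0.129 = 2.6357
k* = 2.6357^(1/0.65) ≈ 4.4415

k* = 4.44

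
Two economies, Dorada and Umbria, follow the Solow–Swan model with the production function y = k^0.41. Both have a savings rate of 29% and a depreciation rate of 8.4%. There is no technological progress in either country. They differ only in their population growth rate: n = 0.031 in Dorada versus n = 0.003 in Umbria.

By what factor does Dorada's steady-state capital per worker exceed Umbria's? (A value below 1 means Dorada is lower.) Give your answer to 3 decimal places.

ratio ≈ 0.623

Steady-state k* = [s/(n + δ)]^(1/(1−α)), so the ratio is [ (s_D/(n + δ)_D) / (s_U/(n + δ)_U) ]^1.6949.
s_D/(n + δ)_D = 0.29/0.115 = 2.5217; s_U/(n + δ)_U = 0.29/0.087 = 3.3333.
Ratio = (2.5217/3.3333)^1.6949 = 0.7565^1.6949 ≈ 0.6232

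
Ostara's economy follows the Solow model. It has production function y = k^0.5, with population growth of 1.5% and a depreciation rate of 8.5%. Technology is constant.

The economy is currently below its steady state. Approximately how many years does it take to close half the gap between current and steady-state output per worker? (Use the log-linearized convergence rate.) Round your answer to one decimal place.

half-life ≈ 13.9 years

Near the steady state the convergence rate is λ = (1 − α)(n + δ).
λ = (1 − 0.5) × 0.100 = 0.5 × 0.100 = 0.0500
Half-life = ln 2 / λ = 0.6931 / 0.0500 ≈ 13.86 years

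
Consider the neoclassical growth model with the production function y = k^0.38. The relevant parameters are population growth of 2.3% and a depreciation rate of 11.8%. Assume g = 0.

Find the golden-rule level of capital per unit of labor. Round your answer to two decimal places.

The golden rule sets f'(k) = n + δ, i.e. α·k^(α−1) = n + δ.
So k^(1−α) = α / (n + δ) = 0.38 / 0.141 = 2.6950.
k_gold = 2.6950^(1/0.62) ≈ 4.9482

k_gold ≈ 4.95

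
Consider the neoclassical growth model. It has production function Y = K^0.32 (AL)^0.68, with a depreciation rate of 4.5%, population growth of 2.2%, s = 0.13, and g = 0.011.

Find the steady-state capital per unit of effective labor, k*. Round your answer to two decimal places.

k* ≈ 2.12

At the steady state, Δk = 0, so s·k^α = (n + g + δ)·k.
Rearranging, k^(1−α) = s / (n + g + δ).
k^0.68 = 0.13 / (0.022 + 0.011 + 0.045) = 0.13 / 0.078 = 1.6667
k* = 1.6667^(1/0.68) ≈ 2.1196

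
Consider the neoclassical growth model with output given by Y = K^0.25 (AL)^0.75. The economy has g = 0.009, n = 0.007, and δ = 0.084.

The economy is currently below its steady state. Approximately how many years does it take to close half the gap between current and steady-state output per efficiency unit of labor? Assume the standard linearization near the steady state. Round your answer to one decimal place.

Near the steady state the convergence rate is λ = (1 − α)(n + g + δ).
λ = (1 − 0.25) × 0.100 = 0.75 × 0.100 = 0.0750
Half-life = ln 2 / λ = 0.6931 / 0.0750 ≈ 9.24 years

t_½ ≈ 9.2 years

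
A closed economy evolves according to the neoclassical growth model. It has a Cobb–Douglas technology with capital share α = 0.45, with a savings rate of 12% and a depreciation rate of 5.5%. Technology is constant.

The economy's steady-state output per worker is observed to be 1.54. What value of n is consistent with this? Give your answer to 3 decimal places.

n ≈ 0.016

At the steady state, Δk = 0, so s·k^α = (n + δ)·k.
Since y* = [s/(n + δ)]^(α/(1−α)), we have s/(n + δ) = (y*)^((1−α)/α) = 1.54^1.2222 = 1.6951.
Therefore n + δ = s / 1.6951 = 0.12 / 1.6951 = 0.0708, so n = 0.0708 − 0.055 = 0.0158.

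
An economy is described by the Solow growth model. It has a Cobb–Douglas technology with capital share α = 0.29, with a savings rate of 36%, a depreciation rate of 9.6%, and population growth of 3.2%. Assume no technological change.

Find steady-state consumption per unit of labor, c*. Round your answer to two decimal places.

Steady state requires s·f(k) = (n + δ)·k, i.e. s·k^α = (n + δ)·k.
Dividing both sides by k: k^(1−α) = s / (n + δ).
k^0.71 = 0.36 / (0.032 + 0.096) = 0.36 / 0.128 = 2.8125
k* = 2.8125^(1/0.71) ≈ 4.2907
y* = (k*)^α = 4.2907^0.29 ≈ 1.5256
c* = (1 − s)·y* = (1 − 0.36) × 1.5256 ≈ 0.9764

c* ≈ 0.98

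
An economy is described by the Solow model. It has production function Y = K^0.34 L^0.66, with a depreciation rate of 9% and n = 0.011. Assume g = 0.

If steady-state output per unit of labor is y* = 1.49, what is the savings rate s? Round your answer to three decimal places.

s ≈ 0.219

In steady state, investment equals break-even investment: s·k^α = (n + δ)·k.
Since y* = [s/(n + δ)]^(α/(1−α)), we have s/(n + δ) = (y*)^((1−α)/α) = 1.49^1.9412 = 2.1686.
Therefore s = 2.1686 × (n + δ) = 2.1686 × 0.101 = 0.2190.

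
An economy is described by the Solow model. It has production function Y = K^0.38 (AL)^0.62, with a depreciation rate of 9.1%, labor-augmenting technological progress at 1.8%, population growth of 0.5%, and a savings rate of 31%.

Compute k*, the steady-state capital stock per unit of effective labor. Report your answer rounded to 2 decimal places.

k* = 5.02

Steady state requires s·f(k) = (n + g + δ)·k, i.e. s·k^α = (n + g + δ)·k.
Dividing both sides by k: k^(1−α) = s / (n + g + δ).
k^0.62 = 0.31 / (0.005 + 0.018 + 0.091) = 0.31 / 0.114 = 2.7193
k* = 2.7193^(1/0.62) ≈ 5.0204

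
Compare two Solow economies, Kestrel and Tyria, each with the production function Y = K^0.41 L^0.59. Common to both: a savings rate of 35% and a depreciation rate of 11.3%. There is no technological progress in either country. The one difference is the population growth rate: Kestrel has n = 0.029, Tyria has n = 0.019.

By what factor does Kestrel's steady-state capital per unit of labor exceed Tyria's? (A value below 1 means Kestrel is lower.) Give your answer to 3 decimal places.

ratio ≈ 0.884

Steady-state k* = [s/(n + δ)]^(1/(1−α)), so the ratio is [ (s_K/(n + δ)_K) / (s_T/(n + δ)_T) ]^1.6949.
s_K/(n + δ)_K = 0.35/0.142 = 2.4648; s_T/(n + δ)_T = 0.35/0.132 = 2.6515.
Ratio = (2.4648/2.6515)^1.6949 = 0.9296^1.6949 ≈ 0.8836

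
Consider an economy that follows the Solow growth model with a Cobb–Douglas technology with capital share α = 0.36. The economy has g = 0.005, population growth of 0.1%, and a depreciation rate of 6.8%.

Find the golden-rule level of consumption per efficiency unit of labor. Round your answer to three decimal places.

At the golden rule, f'(k) = n + g + δ, so α·k^(α−1) = n + g + δ and k_gold = (α/(n + g + δ))^(1/(1−α)).
k_gold = (0.36/0.074)^(1/0.64) = 4.8649^1.5625 ≈ 11.8455
c_gold = f(k_gold) − (n + g + δ)·k_gold = 2.4349 − 0.074×11.8455 ≈ 1.5583

c_gold ≈ 1.558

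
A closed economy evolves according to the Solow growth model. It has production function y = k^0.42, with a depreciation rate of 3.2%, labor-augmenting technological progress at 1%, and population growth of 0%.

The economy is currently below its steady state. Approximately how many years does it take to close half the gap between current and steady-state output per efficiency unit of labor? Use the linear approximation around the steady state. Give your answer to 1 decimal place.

Near the steady state the convergence rate is λ = (1 − α)(n + g + δ).
λ = (1 − 0.42) × 0.042 = 0.58 × 0.042 = 0.02436
Half-life = ln 2 / λ = 0.6931 / 0.02436 ≈ 28.45 years

about 28.5 years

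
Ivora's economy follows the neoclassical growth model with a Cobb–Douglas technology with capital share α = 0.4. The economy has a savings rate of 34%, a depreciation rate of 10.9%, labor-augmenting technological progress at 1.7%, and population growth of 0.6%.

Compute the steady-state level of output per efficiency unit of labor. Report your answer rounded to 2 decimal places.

In steady state, investment equals break-even investment: s·k^α = (n + g + δ)·k.
Dividing both sides by k: k^(1−α) = s / (n + g + δ).
k^0.6 = 0.34 / (0.006 + 0.017 + 0.109) = 0.34 / 0.132 = 2.5758
k* = 2.5758^(1/0.6) ≈ 4.8401
y* = (k*)^α = 4.8401^0.4 ≈ 1.8791

y* = 1.88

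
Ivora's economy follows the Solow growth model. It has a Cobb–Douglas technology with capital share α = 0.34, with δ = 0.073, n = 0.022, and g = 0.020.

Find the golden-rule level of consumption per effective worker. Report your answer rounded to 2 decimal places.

At the golden rule, f'(k) = n + g + δ, so α·k^(α−1) = n + g + δ and k_gold = (α/(n + g + δ))^(1/(1−α)).
k_gold = (0.34/0.115)^(1/0.66) = 2.9565^1.5152 ≈ 5.1680
c_gold = f(k_gold) − (n + g + δ)·k_gold = 1.7480 − 0.115×5.1680 ≈ 1.1537

c_gold ≈ 1.15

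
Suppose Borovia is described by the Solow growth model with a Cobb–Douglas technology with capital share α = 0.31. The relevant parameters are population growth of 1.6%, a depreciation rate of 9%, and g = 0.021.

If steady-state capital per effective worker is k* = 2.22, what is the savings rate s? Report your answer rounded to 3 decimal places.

s ≈ 0.220

At the steady state, Δk = 0, so s·k^α = (n + g + δ)·k.
So s / (n + g + δ) = (k*)^(1−α) = 2.22^0.69 = 1.7337.
Therefore s = 1.7337 × (n + g + δ) = 1.7337 × 0.127 = 0.2202.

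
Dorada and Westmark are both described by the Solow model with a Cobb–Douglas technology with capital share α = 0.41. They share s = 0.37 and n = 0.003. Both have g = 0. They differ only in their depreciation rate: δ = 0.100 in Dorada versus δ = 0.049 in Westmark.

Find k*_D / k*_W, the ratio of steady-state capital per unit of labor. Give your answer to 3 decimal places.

Steady-state k* = [s/(n + δ)]^(1/(1−α)), so the ratio is [ (s_D/(n + δ)_D) / (s_W/(n + δ)_W) ]^1.6949.
s_D/(n + δ)_D = 0.37/0.103 = 3.5922; s_W/(n + δ)_W = 0.37/0.052 = 7.1154.
Ratio = (3.5922/7.1154)^1.6949 = 0.5048^1.6949 ≈ 0.3139

ratio ≈ 0.314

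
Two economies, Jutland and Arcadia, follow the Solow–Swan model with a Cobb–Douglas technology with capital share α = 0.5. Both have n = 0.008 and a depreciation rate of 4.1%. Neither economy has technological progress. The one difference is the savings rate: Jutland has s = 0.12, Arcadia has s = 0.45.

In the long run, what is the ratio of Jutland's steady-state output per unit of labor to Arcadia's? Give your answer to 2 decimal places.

ratio ≈ 0.27

Steady-state y* = [s/(n + δ)]^(α/(1−α)), so the ratio is [ (s_J/(n + δ)_J) / (s_A/(n + δ)_A) ]^1.
s_J/(n + δ)_J = 0.12/0.049 = 2.4490; s_A/(n + δ)_A = 0.45/0.049 = 9.1837.
Ratio = (2.4490/9.1837)^1 = 0.2667^1 ≈ 0.2667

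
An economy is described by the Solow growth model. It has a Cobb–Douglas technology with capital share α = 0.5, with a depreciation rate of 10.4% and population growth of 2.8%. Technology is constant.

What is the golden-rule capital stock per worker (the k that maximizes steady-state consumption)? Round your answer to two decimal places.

k_gold ≈ 14.35

The golden rule sets f'(k) = n + δ, i.e. α·k^(α−1) = n + δ.
So k^(1−α) = α / (n + δ) = 0.5 / 0.132 = 3.7879.
k_gold = 3.7879^(1/0.5) ≈ 14.3482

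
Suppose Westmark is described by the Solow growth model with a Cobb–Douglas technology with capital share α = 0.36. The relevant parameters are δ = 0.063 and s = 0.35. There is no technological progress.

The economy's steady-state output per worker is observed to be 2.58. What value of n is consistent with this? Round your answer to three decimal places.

Steady state requires s·f(k) = (n + δ)·k, i.e. s·k^α = (n + δ)·k.
Since y* = [s/(n + δ)]^(α/(1−α)), we have s/(n + δ) = (y*)^((1−α)/α) = 2.58^1.7778 = 5.3923.
Therefore n + δ = s / 5.3923 = 0.35 / 5.3923 = 0.0649, so n = 0.0649 − 0.063 = 0.0019.

n ≈ 0.002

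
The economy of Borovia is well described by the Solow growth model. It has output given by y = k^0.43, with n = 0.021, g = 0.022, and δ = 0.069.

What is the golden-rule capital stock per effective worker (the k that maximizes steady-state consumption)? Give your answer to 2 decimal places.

The golden rule sets f'(k) = n + g + δ, i.e. α·k^(α−1) = n + g + δ.
So k^(1−α) = α / (n + g + δ) = 0.43 / 0.112 = 3.8393.
k_gold = 3.8393^(1/0.57) ≈ 10.5926

k_gold ≈ 10.59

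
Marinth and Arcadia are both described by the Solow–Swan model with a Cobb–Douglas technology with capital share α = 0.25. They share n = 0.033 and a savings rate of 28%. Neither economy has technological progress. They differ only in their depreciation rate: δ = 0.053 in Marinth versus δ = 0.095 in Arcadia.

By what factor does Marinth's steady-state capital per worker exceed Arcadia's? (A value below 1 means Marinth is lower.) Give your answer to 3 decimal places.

Steady-state k* = [s/(n + δ)]^(1/(1−α)), so the ratio is [ (s_M/(n + δ)_M) / (s_A/(n + δ)_A) ]^1.3333.
s_M/(n + δ)_M = 0.28/0.086 = 3.2558; s_A/(n + δ)_A = 0.28/0.128 = 2.1875.
Ratio = (3.2558/2.1875)^1.3333 = 1.4884^1.3333 ≈ 1.6994

ratio ≈ 1.699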